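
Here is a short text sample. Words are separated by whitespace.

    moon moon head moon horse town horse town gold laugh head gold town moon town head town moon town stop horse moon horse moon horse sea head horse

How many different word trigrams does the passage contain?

28 tokens → 26 trigram windows in total.
Repeated trigrams (each contributes count−1 duplicates):
  horse moon horse: 2
  town moon town: 2
2 duplicate windows → 26 − 2 = 24 distinct.

24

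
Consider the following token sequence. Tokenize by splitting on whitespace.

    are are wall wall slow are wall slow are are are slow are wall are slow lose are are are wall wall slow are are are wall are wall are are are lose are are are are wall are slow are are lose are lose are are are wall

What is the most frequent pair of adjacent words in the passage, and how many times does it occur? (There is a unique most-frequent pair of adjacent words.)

"are are", 15 times

Bigram frequencies (highest first):
  are are: 15
  are wall: 8
  slow are: 5
  wall are: 4
  lose are: 4
  wall slow: 3
  … (4 more, each ≤ 3)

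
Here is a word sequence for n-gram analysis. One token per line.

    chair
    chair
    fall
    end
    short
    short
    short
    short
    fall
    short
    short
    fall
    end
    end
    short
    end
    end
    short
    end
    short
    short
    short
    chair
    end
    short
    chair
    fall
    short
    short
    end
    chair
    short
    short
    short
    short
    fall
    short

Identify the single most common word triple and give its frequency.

Trigram frequencies (highest first):
  short short short: 5
  short short fall: 3
  end short short: 2
  short fall short: 2
  fall short short: 2
  end end short: 2
  … (18 more, each ≤ 2)

"short short short", 5 times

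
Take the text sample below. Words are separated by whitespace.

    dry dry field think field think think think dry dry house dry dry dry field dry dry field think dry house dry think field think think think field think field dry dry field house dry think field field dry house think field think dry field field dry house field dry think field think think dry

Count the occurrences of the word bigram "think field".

7

Scanning the 54 overlapping bigram windows for "think field":
  position 4–5: think field
  position 23–24: think field
  position 27–28: think field
  position 29–30: think field
  position 36–37: think field
  position 41–42: think field
  position 51–52: think field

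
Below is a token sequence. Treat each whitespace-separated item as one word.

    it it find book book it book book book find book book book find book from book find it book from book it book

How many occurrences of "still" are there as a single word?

0

Scanning the 24 tokens for "still":
  (none found)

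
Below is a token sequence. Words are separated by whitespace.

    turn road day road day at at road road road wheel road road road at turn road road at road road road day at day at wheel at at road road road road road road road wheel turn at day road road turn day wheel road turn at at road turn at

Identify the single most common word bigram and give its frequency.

"road road", 14 times

Bigram frequencies (highest first):
  road road: 14
  at road: 4
  road day: 3
  day at: 3
  at at: 3
  turn at: 3
  … (13 more, each ≤ 3)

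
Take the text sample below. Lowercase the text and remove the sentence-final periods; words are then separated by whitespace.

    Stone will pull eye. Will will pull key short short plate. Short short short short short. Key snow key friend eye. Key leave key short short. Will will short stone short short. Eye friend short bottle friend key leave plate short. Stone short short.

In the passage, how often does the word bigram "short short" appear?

8

Scanning the 43 overlapping bigram windows for "short short":
  position 9–10: short short
  position 12–13: short short
  position 13–14: short short
  position 14–15: short short
  position 15–16: short short
  position 25–26: short short
  position 31–32: short short
  position 43–44: short short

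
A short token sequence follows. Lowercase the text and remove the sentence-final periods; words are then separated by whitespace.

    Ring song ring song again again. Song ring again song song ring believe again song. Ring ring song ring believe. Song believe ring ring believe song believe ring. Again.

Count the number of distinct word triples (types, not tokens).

21

29 tokens → 27 trigram windows in total.
Repeated trigrams (each contributes count−1 duplicates):
  again song ring: 2
  believe song believe: 2
  ring believe song: 2
  ring song ring: 2
  song believe ring: 2
  song ring believe: 2
6 duplicate windows → 27 − 6 = 21 distinct.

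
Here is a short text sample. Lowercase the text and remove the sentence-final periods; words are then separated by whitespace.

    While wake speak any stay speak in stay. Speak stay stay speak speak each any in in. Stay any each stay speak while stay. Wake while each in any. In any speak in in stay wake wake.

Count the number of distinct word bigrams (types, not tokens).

37 tokens → 36 bigram windows in total.
Repeated bigrams (each contributes count−1 duplicates):
  stay speak: 4
  in stay: 3
  any in: 2
  in any: 2
  in in: 2
  speak in: 2
  stay wake: 2
10 duplicate windows → 36 − 10 = 26 distinct.

26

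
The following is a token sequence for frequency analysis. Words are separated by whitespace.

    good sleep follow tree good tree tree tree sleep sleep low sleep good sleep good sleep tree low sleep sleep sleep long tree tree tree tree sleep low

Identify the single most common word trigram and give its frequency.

"tree tree tree", 3 times

Trigram frequencies (highest first):
  tree tree tree: 3
  tree tree sleep: 2
  sleep good sleep: 2
  good sleep follow: 1
  sleep follow tree: 1
  follow tree good: 1
  … (16 more, each ≤ 1)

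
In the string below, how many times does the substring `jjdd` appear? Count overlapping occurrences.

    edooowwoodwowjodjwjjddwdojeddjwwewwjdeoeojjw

Sliding a length-4 window over the 44 characters (41 positions):
  position 19–22: jjdd

1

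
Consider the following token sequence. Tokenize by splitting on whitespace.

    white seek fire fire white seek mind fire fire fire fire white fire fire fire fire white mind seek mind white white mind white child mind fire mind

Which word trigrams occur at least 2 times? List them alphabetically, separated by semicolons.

Trigram counts meeting the condition (at least 2 times):
  fire fire fire: 4
  fire fire white: 3

fire fire fire; fire fire white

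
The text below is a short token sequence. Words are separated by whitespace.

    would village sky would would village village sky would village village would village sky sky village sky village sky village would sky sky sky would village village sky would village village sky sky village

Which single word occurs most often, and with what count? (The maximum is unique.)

Unigram frequencies (highest first):
  village: 14
  sky: 12
  would: 8

"village", 14 times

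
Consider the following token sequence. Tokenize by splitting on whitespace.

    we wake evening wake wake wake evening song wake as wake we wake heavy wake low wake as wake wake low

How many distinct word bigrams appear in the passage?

21 tokens → 20 bigram windows in total.
Repeated bigrams (each contributes count−1 duplicates):
  wake wake: 3
  as wake: 2
  wake as: 2
  wake evening: 2
  wake low: 2
  we wake: 2
7 duplicate windows → 20 − 7 = 13 distinct.

13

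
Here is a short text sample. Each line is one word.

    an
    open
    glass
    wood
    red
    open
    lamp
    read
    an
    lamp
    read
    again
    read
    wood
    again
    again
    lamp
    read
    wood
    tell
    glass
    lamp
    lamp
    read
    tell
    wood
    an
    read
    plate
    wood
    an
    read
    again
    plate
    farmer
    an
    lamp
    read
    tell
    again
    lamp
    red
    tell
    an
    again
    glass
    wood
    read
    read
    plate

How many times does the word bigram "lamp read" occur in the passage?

Scanning the 49 overlapping bigram windows for "lamp read":
  position 7–8: lamp read
  position 10–11: lamp read
  position 17–18: lamp read
  position 23–24: lamp read
  position 37–38: lamp read

5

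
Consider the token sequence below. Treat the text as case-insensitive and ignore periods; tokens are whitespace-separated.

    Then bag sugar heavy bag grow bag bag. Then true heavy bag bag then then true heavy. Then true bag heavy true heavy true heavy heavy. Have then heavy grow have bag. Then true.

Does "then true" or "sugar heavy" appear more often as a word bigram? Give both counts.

"then true" (4 vs 1)

"then true": 4 occurrences
"sugar heavy": 1 occurrence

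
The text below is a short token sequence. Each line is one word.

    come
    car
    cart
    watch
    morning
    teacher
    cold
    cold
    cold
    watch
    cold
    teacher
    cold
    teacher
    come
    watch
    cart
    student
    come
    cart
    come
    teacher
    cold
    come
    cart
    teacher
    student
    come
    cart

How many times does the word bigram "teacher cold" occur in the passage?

3

Scanning the 28 overlapping bigram windows for "teacher cold":
  position 6–7: teacher cold
  position 12–13: teacher cold
  position 22–23: teacher cold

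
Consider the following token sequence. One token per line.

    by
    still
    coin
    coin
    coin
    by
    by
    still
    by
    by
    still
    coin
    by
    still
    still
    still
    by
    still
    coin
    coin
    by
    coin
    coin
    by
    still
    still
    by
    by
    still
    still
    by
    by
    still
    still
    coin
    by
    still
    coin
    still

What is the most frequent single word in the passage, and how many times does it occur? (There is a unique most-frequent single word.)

Unigram frequencies (highest first):
  still: 15
  by: 14
  coin: 10

"still", 15 times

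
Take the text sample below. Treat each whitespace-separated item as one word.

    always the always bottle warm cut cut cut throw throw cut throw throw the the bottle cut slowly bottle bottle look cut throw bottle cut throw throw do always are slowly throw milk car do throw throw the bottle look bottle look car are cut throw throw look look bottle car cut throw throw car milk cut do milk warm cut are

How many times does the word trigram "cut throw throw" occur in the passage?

5

Scanning the 60 overlapping trigram windows for "cut throw throw":
  position 8–10: cut throw throw
  position 11–13: cut throw throw
  position 25–27: cut throw throw
  position 45–47: cut throw throw
  position 52–54: cut throw throw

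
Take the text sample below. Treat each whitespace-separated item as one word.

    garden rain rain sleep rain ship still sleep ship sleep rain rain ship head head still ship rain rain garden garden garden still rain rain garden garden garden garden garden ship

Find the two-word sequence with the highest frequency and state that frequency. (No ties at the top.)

"garden garden", 6 times

Bigram frequencies (highest first):
  garden garden: 6
  rain rain: 4
  sleep rain: 2
  rain ship: 2
  rain garden: 2
  garden rain: 1
  … (13 more, each ≤ 1)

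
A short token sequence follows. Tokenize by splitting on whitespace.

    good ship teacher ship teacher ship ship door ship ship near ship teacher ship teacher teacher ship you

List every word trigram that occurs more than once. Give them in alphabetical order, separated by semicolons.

Trigram counts meeting the condition (more than once):
  ship teacher ship: 3
  teacher ship teacher: 2

ship teacher ship; teacher ship teacher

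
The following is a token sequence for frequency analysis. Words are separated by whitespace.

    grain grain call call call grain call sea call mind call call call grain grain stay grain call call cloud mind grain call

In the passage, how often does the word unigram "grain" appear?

7

Scanning the 23 tokens for "grain":
  position 1: grain
  position 2: grain
  position 6: grain
  position 14: grain
  position 15: grain
  position 17: grain
  position 22: grain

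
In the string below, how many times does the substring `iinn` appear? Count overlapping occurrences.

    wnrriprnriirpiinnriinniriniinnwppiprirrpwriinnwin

Sliding a length-4 window over the 49 characters (46 positions):
  position 14–17: iinn
  position 19–22: iinn
  position 27–30: iinn
  position 43–46: iinn

4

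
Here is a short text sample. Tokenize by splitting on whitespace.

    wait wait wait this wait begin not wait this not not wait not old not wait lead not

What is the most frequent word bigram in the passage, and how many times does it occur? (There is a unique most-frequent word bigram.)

"not wait", 3 times

Bigram frequencies (highest first):
  not wait: 3
  wait wait: 2
  wait this: 2
  this wait: 1
  wait begin: 1
  begin not: 1
  … (7 more, each ≤ 1)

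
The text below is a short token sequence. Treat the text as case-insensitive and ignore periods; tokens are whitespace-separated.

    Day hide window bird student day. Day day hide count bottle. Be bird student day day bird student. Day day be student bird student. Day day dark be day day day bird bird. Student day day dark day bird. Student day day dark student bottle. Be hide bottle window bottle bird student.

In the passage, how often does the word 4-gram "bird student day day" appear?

6

Scanning the 49 overlapping 4-gram windows for "bird student day day":
  position 4–7: bird student day day
  position 13–16: bird student day day
  position 17–20: bird student day day
  position 23–26: bird student day day
  position 33–36: bird student day day
  position 39–42: bird student day day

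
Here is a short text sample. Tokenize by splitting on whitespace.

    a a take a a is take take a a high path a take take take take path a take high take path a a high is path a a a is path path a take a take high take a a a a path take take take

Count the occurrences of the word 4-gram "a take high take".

2

Scanning the 45 overlapping 4-gram windows for "a take high take":
  position 19–22: a take high take
  position 37–40: a take high take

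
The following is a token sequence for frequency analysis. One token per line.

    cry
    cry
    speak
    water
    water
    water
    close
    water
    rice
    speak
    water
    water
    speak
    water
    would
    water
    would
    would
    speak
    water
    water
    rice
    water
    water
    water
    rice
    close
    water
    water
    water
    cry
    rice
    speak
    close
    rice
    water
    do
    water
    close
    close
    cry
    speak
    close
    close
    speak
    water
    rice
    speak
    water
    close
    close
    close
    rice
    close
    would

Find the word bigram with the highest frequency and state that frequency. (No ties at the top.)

Bigram frequencies (highest first):
  water water: 8
  speak water: 6
  water rice: 4
  close close: 4
  water close: 3
  rice speak: 3
  … (19 more, each ≤ 2)

"water water", 8 times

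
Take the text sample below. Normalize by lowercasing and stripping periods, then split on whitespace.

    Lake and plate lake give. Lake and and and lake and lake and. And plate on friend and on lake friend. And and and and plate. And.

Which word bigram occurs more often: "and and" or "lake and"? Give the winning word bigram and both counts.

"and and" (6 vs 4)

"and and": 6 occurrences
"lake and": 4 occurrences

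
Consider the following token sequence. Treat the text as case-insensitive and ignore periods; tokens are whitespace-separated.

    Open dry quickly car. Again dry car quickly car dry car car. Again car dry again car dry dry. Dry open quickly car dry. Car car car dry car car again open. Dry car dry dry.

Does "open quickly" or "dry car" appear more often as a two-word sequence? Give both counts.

"dry car" (5 vs 1)

"open quickly": 1 occurrence
"dry car": 5 occurrences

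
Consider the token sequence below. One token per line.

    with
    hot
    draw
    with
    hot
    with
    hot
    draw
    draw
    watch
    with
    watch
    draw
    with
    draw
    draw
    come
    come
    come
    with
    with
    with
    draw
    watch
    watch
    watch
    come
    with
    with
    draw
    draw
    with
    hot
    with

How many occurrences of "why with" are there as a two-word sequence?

0

Scanning the 33 overlapping bigram windows for "why with":
  (none found)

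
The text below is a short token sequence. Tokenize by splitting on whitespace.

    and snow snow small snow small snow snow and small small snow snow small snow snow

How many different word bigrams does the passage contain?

7

16 tokens → 15 bigram windows in total.
Repeated bigrams (each contributes count−1 duplicates):
  small snow: 4
  snow snow: 4
  snow small: 3
8 duplicate windows → 15 − 8 = 7 distinct.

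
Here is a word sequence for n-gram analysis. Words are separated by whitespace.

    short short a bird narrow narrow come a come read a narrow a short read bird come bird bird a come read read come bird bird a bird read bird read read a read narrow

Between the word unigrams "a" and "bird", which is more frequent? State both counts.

"bird" (8 vs 7)

"a": 7 occurrences
"bird": 8 occurrences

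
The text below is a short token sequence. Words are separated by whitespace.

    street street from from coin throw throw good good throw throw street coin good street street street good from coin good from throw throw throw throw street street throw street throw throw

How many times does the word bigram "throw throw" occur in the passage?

6

Scanning the 31 overlapping bigram windows for "throw throw":
  position 6–7: throw throw
  position 10–11: throw throw
  position 23–24: throw throw
  position 24–25: throw throw
  position 25–26: throw throw
  position 31–32: throw throw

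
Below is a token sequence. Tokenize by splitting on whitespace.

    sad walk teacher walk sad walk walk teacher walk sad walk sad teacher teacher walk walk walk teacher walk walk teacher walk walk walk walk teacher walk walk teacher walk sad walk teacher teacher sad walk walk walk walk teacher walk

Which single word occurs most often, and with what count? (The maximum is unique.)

Unigram frequencies (highest first):
  walk: 24
  teacher: 11
  sad: 6

"walk", 24 times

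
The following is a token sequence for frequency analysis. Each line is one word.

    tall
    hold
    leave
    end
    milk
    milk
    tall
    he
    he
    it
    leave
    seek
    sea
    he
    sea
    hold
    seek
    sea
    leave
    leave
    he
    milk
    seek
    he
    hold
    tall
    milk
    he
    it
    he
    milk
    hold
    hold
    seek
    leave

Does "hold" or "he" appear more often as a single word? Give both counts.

"he" (7 vs 5)

"hold": 5 occurrences
"he": 7 occurrences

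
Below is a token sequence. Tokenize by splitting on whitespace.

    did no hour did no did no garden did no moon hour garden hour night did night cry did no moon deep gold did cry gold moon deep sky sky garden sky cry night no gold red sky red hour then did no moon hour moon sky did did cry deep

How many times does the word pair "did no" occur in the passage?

6

Scanning the 50 overlapping bigram windows for "did no":
  position 1–2: did no
  position 4–5: did no
  position 6–7: did no
  position 9–10: did no
  position 19–20: did no
  position 42–43: did no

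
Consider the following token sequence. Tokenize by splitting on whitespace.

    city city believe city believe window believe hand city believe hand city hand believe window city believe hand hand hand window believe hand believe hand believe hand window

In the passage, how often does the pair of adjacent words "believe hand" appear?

6

Scanning the 27 overlapping bigram windows for "believe hand":
  position 7–8: believe hand
  position 10–11: believe hand
  position 17–18: believe hand
  position 22–23: believe hand
  position 24–25: believe hand
  position 26–27: believe hand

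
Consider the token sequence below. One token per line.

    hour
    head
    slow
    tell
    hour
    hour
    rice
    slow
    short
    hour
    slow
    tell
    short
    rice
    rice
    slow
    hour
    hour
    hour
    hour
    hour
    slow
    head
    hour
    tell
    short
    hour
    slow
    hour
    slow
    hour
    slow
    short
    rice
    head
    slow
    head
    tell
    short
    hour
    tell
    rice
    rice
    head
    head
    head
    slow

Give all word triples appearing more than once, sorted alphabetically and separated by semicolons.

hour hour hour; hour slow hour; short hour slow; slow hour slow; tell short hour

Trigram counts meeting the condition (more than once):
  hour hour hour: 3
  hour slow hour: 2
  short hour slow: 2
  slow hour slow: 2
  tell short hour: 2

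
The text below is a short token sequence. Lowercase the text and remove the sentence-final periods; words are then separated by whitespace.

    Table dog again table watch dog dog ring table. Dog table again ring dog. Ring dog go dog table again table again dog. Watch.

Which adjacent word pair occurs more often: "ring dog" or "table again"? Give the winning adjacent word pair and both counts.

"ring dog": 2 occurrences
"table again": 3 occurrences

"table again" (3 vs 2)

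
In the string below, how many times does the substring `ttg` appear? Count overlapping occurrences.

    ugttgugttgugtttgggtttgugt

4

Sliding a length-3 window over the 25 characters (23 positions):
  position 3–5: ttg
  position 8–10: ttg
  position 14–16: ttg
  position 20–22: ttg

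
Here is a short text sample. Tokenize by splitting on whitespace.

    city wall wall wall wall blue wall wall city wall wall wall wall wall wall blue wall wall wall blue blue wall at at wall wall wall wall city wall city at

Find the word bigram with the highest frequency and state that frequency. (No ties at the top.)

"wall wall", 14 times

Bigram frequencies (highest first):
  wall wall: 14
  city wall: 3
  wall blue: 3
  blue wall: 3
  wall city: 3
  blue blue: 1
  … (4 more, each ≤ 1)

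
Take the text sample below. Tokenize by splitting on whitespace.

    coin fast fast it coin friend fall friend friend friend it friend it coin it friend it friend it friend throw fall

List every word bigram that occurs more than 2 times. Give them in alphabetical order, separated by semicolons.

friend it; it friend

Bigram counts meeting the condition (more than 2 times):
  friend it: 4
  it friend: 4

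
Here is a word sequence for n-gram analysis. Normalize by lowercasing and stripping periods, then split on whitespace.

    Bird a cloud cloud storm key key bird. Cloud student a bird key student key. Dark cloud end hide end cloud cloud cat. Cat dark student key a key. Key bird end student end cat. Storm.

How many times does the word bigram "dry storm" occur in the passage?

Scanning the 35 overlapping bigram windows for "dry storm":
  (none found)

0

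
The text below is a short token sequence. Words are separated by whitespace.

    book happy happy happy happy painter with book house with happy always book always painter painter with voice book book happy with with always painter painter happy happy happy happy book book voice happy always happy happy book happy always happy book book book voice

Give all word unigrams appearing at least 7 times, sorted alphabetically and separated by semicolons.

book; happy

Unigram counts meeting the condition (at least 7 times):
  book: 11
  happy: 15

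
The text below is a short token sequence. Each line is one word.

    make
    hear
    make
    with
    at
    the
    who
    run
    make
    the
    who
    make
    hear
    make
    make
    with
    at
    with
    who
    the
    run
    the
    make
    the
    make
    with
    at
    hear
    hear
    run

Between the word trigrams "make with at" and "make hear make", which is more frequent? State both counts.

"make with at" (3 vs 2)

"make with at": 3 occurrences
"make hear make": 2 occurrences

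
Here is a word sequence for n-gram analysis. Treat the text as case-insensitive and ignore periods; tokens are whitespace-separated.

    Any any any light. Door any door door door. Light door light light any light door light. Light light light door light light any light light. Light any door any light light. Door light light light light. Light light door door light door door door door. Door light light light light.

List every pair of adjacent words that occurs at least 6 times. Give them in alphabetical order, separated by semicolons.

Bigram counts meeting the condition (at least 6 times):
  door door: 7
  door light: 7
  light door: 7
  light light: 16

door door; door light; light door; light light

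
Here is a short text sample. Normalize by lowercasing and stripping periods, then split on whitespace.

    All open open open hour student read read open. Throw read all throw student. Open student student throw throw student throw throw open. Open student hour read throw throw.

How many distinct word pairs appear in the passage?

21

29 tokens → 28 bigram windows in total.
Repeated bigrams (each contributes count−1 duplicates):
  open open: 3
  throw throw: 3
  open student: 2
  student throw: 2
  throw student: 2
7 duplicate windows → 28 − 7 = 21 distinct.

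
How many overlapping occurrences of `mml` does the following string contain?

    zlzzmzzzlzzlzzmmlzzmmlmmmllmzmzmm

Sliding a length-3 window over the 33 characters (31 positions):
  position 15–17: mml
  position 20–22: mml
  position 24–26: mml

3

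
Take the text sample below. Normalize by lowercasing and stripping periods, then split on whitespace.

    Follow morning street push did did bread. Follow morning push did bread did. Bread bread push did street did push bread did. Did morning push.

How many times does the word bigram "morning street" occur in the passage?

Scanning the 24 overlapping bigram windows for "morning street":
  position 2–3: morning street

1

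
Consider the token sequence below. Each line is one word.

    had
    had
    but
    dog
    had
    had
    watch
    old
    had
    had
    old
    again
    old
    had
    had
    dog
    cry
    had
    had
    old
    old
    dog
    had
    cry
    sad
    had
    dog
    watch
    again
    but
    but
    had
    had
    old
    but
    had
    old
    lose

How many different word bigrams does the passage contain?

25

38 tokens → 37 bigram windows in total.
Repeated bigrams (each contributes count−1 duplicates):
  had had: 6
  had old: 4
  but had: 2
  dog had: 2
  had dog: 2
  old had: 2
12 duplicate windows → 37 − 12 = 25 distinct.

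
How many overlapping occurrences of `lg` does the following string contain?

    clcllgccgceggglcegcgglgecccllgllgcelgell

Sliding a length-2 window over the 40 characters (39 positions):
  position 5–6: lg
  position 22–23: lg
  position 29–30: lg
  position 32–33: lg
  position 36–37: lg

5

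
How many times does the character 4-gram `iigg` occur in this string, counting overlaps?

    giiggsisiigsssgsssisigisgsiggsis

1

Sliding a length-4 window over the 32 characters (29 positions):
  position 2–5: iigg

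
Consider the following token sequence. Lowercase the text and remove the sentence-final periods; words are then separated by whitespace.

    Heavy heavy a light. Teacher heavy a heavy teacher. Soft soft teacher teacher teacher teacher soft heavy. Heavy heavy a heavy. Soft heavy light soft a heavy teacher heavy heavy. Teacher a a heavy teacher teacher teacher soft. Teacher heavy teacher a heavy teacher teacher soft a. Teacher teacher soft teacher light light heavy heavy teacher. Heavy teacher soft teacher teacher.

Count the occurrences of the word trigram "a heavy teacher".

4

Scanning the 59 overlapping trigram windows for "a heavy teacher":
  position 7–9: a heavy teacher
  position 26–28: a heavy teacher
  position 33–35: a heavy teacher
  position 42–44: a heavy teacher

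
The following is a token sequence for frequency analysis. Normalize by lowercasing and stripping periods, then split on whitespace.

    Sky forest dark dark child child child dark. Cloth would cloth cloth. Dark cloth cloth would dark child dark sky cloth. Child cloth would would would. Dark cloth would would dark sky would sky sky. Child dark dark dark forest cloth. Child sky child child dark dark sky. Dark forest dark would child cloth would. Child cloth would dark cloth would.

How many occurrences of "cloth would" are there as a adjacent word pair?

7

Scanning the 60 overlapping bigram windows for "cloth would":
  position 9–10: cloth would
  position 15–16: cloth would
  position 23–24: cloth would
  position 28–29: cloth would
  position 54–55: cloth would
  position 57–58: cloth would
  position 60–61: cloth would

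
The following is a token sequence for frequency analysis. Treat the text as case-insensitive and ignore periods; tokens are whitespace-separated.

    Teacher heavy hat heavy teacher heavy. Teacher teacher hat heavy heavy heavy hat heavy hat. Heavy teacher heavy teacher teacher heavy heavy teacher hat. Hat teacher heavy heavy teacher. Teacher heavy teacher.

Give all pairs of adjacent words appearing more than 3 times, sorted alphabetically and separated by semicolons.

Bigram counts meeting the condition (more than 3 times):
  hat heavy: 4
  heavy heavy: 4
  heavy teacher: 7
  teacher heavy: 6

hat heavy; heavy heavy; heavy teacher; teacher heavy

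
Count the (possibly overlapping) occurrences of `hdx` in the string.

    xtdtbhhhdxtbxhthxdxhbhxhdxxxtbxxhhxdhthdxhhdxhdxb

5

Sliding a length-3 window over the 49 characters (47 positions):
  position 8–10: hdx
  position 24–26: hdx
  position 39–41: hdx
  position 43–45: hdx
  position 46–48: hdx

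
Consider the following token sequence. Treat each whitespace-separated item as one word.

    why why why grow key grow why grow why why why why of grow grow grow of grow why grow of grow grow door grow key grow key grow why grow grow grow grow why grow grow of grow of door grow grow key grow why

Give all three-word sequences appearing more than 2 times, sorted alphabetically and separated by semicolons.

Trigram counts meeting the condition (more than 2 times):
  grow grow grow: 3
  grow key grow: 4
  grow of grow: 3
  grow why grow: 4
  key grow why: 3
  why why why: 3

grow grow grow; grow key grow; grow of grow; grow why grow; key grow why; why why why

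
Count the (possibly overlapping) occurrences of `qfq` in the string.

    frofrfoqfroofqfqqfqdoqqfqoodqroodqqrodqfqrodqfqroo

5

Sliding a length-3 window over the 50 characters (48 positions):
  position 14–16: qfq
  position 17–19: qfq
  position 23–25: qfq
  position 39–41: qfq
  position 45–47: qfq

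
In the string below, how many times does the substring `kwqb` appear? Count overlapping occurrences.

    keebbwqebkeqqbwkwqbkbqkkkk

1

Sliding a length-4 window over the 26 characters (23 positions):
  position 16–19: kwqb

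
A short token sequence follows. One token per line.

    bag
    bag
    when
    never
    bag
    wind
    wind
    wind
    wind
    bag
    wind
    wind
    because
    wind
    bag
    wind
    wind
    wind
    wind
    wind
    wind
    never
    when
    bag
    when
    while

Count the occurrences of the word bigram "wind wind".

9

Scanning the 25 overlapping bigram windows for "wind wind":
  position 6–7: wind wind
  position 7–8: wind wind
  position 8–9: wind wind
  position 11–12: wind wind
  position 16–17: wind wind
  position 17–18: wind wind
  position 18–19: wind wind
  position 19–20: wind wind
  position 20–21: wind wind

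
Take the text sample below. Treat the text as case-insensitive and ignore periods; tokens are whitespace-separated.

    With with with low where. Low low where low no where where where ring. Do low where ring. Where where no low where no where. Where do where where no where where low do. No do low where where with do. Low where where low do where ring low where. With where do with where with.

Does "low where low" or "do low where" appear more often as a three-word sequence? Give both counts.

"do low where" (3 vs 2)

"low where low": 2 occurrences
"do low where": 3 occurrences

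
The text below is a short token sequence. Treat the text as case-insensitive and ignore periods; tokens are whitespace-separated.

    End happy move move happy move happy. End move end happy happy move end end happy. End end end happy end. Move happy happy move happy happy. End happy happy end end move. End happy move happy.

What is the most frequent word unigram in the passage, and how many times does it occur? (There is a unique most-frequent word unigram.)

"happy", 15 times

Unigram frequencies (highest first):
  happy: 15
  end: 13
  move: 9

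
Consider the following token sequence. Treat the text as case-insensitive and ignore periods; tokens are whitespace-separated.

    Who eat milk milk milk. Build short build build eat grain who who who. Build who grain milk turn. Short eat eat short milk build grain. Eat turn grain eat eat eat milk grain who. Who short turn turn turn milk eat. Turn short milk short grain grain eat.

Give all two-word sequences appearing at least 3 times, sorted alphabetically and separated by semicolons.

Bigram counts meeting the condition (at least 3 times):
  eat eat: 3
  grain eat: 3
  who who: 3

eat eat; grain eat; who who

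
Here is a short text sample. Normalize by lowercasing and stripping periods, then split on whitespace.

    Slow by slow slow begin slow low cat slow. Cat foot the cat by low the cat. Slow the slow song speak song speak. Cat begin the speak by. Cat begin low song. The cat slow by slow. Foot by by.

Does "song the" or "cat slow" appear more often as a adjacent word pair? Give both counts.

"song the": 1 occurrence
"cat slow": 3 occurrences

"cat slow" (3 vs 1)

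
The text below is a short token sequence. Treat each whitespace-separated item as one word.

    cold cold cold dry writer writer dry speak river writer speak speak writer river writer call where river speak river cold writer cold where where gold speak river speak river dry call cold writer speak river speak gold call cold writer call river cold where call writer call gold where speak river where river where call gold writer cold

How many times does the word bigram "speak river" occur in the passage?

Scanning the 58 overlapping bigram windows for "speak river":
  position 8–9: speak river
  position 19–20: speak river
  position 27–28: speak river
  position 29–30: speak river
  position 35–36: speak river
  position 51–52: speak river

6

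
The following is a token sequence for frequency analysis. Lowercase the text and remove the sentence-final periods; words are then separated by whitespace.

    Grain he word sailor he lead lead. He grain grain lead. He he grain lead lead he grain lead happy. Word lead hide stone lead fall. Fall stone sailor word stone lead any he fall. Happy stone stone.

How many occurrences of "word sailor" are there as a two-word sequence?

1

Scanning the 37 overlapping bigram windows for "word sailor":
  position 3–4: word sailor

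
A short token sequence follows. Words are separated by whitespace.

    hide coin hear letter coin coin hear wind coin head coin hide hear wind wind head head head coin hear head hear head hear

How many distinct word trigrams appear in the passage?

24 tokens → 22 trigram windows in total.
Repeated trigrams (each contributes count−1 duplicates):
  hear head hear: 2
1 duplicate windows → 22 − 1 = 21 distinct.

21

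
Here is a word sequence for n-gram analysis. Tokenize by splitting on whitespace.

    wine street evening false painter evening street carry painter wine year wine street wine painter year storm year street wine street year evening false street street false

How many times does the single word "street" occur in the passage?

Scanning the 27 tokens for "street":
  position 2: street
  position 7: street
  position 13: street
  position 19: street
  position 21: street
  position 25: street
  position 26: street

7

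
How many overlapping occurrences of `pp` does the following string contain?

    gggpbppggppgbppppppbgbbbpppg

9

Sliding a length-2 window over the 28 characters (27 positions):
  position 6–7: pp
  position 10–11: pp
  position 14–15: pp
  position 15–16: pp
  position 16–17: pp
  position 17–18: pp
  position 18–19: pp
  position 25–26: pp
  position 26–27: pp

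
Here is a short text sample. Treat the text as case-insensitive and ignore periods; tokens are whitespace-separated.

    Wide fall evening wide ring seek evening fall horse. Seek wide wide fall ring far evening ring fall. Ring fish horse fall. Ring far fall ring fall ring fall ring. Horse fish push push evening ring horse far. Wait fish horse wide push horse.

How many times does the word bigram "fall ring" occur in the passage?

6

Scanning the 43 overlapping bigram windows for "fall ring":
  position 13–14: fall ring
  position 18–19: fall ring
  position 22–23: fall ring
  position 25–26: fall ring
  position 27–28: fall ring
  position 29–30: fall ring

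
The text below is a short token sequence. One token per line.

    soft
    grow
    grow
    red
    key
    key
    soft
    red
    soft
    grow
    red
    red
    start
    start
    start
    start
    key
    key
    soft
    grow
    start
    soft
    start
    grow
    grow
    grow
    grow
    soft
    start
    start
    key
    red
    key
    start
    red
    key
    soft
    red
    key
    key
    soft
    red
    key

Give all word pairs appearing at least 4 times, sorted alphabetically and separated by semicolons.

grow grow; key soft; red key; start start

Bigram counts meeting the condition (at least 4 times):
  grow grow: 4
  key soft: 4
  red key: 5
  start start: 4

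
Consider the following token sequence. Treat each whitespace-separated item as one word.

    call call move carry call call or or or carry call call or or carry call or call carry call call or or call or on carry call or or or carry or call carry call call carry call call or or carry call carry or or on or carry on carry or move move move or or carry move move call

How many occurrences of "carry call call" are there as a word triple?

Scanning the 60 overlapping trigram windows for "carry call call":
  position 4–6: carry call call
  position 10–12: carry call call
  position 19–21: carry call call
  position 35–37: carry call call
  position 38–40: carry call call

5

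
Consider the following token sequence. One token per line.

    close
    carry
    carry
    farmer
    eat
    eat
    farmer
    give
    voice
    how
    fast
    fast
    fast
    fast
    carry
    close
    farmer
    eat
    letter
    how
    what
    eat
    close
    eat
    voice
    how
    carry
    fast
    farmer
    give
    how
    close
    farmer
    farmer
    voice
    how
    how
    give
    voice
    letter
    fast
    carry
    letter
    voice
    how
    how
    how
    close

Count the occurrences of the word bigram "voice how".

Scanning the 47 overlapping bigram windows for "voice how":
  position 9–10: voice how
  position 25–26: voice how
  position 35–36: voice how
  position 44–45: voice how

4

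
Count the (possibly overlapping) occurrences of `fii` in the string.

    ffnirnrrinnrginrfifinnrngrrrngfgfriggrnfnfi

Sliding a length-3 window over the 43 characters (41 positions):
  (no match at any position)

0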